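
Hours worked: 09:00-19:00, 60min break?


Total time = (19×60+0) - (9×60+0)
= 1140 - 540 = 600 min
Minus break: 600 - 60 = 540 min
= 9h 0m

9h 0m (540 minutes)


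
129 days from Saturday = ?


Tuesday

Start: Saturday (index 5)
(5 + 129) mod 7
= 134 mod 7
= 1
Index 1 → Tuesday


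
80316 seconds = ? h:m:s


Hours: 80316 ÷ 3600 = 22 remainder 1116
Minutes: 1116 ÷ 60 = 18 remainder 36
Seconds: 36

22h 18m 36s


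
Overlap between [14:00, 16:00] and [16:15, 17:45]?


0 minutes

Meeting A: 840-960 (in minutes from midnight)
Meeting B: 975-1065
Overlap start = max(840, 975) = 975
Overlap end = min(960, 1065) = 960
Overlap = max(0, 960 - 975) = 0 min


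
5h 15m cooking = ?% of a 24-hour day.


21.9%

Time: 315 minutes
Day: 1440 minutes
Percentage = (315/1440) × 100 ≈ 21.9%


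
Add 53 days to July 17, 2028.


September 8, 2028

Start: July 17, 2028
Add 53 days
July 17 → August 1: 31 - 17 + 1 = 15 days (53 - 15 = 38 left)
August 1 → September 1: 31 - 1 + 1 = 31 days (38 - 31 = 7 left)
September 1 + 7 = September 8, 2028


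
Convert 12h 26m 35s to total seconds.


Hours: 12 × 3600 = 43200
Minutes: 26 × 60 = 1560
Seconds: 35
Total = 43200 + 1560 + 35 = 44795

44795 seconds


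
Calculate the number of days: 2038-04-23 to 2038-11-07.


From April 23, 2038 to November 7, 2038
Rest of April 2038: 30 - 23 = 7
Full months: May 31, June 30, July 31, August 31, September 30, October 31
Days into November 2038: 7
Total = 7 + 31 + 30 + 31 + 31 + 30 + 31 + 7 = 198 days

198 days


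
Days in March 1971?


Month: March (month 3)
March has 31 days

31 days


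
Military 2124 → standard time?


Hour: 21
21 - 12 = 9 → PM

9:24 PM


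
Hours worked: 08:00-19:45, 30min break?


Total time = (19×60+45) - (8×60+0)
= 1185 - 480 = 705 min
Minus break: 705 - 30 = 675 min
= 11h 15m

11h 15m (675 minutes)


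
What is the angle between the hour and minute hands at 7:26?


67.0°

Hour hand = 7×30 + 26×0.5 = 223.0°
Minute hand = 26×6 = 156°
Difference = |223.0 - 156| = 67.0°


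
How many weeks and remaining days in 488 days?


Weeks: 488 ÷ 7 = 69 remainder 5

69 weeks 5 days


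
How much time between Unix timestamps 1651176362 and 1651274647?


98285 seconds (27.3 hours / 1.14 days)

Difference = 1651274647 - 1651176362 = 98285 seconds
In hours: 98285 / 3600 ≈ 27.3
In days: 98285 / 86400 ≈ 1.14


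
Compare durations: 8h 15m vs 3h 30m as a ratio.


33:14 (2.36)

Duration 1: 495 minutes
Duration 2: 210 minutes
Ratio = 495:210
GCD = 15
Simplified = 33:14
As a decimal: 33/14 ≈ 2.36


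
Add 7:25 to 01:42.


Start: 102 minutes from midnight
Add: 445 minutes
Total: 547 minutes
Hours: 547 ÷ 60 = 9 remainder 7

09:07


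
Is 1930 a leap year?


No

Rules: divisible by 4 AND (not by 100 OR by 400)
1930 ÷ 4 = 482 remainder 2 → not divisible by 4
Not divisible by 4 → not a leap year


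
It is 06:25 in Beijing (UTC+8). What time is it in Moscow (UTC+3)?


01:25

Time difference = UTC+3 - UTC+8 = -5 hours
New hour = (6 -5) mod 24
= 1 mod 24 = 1
Minutes unchanged → 01:25


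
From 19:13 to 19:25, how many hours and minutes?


End time in minutes: 19×60 + 25 = 1165
Start time in minutes: 19×60 + 13 = 1153
Difference = 1165 - 1153 = 12 minutes
= 0 hours 12 minutes

0h 12m


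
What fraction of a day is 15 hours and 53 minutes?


Total minutes: 15×60 + 53 = 953
Day = 24×60 = 1440 minutes
Fraction = 953/1440 ≈ 0.6618
As a percentage: 953/1440 × 100 ≈ 66.18%

0.6618 (66.18%)


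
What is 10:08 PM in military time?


22:08

Input: 10:08 PM
PM: 10 + 12 = 22


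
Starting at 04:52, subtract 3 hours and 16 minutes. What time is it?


Start: 292 minutes from midnight
Subtract: 196 minutes
Remaining: 292 - 196 = 96
Hours: 1, Minutes: 36

01:36


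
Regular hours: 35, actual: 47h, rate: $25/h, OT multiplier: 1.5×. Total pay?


$1325.00

Regular: 35h × $25 = $875.00
Overtime: 47 - 35 = 12h
OT pay: 12h × $25 × 1.5 = $450.00
Total = $875.00 + $450.00 = $1325.00


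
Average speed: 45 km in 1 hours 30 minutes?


30.0 km/h

Distance: 45 km
Time: 1h 30m = 90 min = 90/60 = 3/2 hours
Speed = 45 ÷ (3/2) = 45 × 2 / 3 = 90/3 = 30.0 km/h


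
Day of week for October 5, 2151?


Tuesday

Zeller's congruence:
q=5, m=10, k=51, j=21
h = (5 + ⌊13×11/5⌋ + 51 + ⌊51/4⌋ + ⌊21/4⌋ - 2×21) mod 7
= (5 + 28 + 51 + 12 + 5 - 42) mod 7
= 59 mod 7 = 3
h=3 → Tuesday


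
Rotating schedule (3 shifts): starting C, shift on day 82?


Shift C

Shifts: A, B, C
Start: C (index 2)
Day 82: (2 + 82 - 1) mod 3
= 83 mod 3
= 2
Index 2 → shift C


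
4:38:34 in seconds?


Hours: 4 × 3600 = 14400
Minutes: 38 × 60 = 2280
Seconds: 34
Total = 14400 + 2280 + 34 = 16714

16714 seconds


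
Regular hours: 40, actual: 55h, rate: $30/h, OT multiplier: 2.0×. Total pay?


$2100.00

Regular: 40h × $30 = $1200.00
Overtime: 55 - 40 = 15h
OT pay: 15h × $30 × 2.0 = $900.00
Total = $1200.00 + $900.00 = $2100.00


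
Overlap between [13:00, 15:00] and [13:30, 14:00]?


30 minutes

Meeting A: 780-900 (in minutes from midnight)
Meeting B: 810-840
Overlap start = max(780, 810) = 810
Overlap end = min(900, 840) = 840
Overlap = max(0, 840 - 810) = 30 min


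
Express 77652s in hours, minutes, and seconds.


21h 34m 12s

Hours: 77652 ÷ 3600 = 21 remainder 2052
Minutes: 2052 ÷ 60 = 34 remainder 12
Seconds: 12


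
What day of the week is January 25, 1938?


Zeller's congruence:
q=25, m=13, k=37, j=19
h = (25 + ⌊13×14/5⌋ + 37 + ⌊37/4⌋ + ⌊19/4⌋ - 2×19) mod 7
= (25 + 36 + 37 + 9 + 4 - 38) mod 7
= 73 mod 7 = 3
h=3 → Tuesday

Tuesday


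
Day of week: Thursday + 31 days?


Start: Thursday (index 3)
(3 + 31) mod 7
= 34 mod 7
= 6
Index 6 → Sunday

Sunday


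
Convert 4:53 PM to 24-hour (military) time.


Input: 4:53 PM
PM: 4 + 12 = 16

16:53


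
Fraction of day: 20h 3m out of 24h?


Total minutes: 20×60 + 3 = 1203
Day = 24×60 = 1440 minutes
Fraction = 1203/1440 ≈ 0.8354
As a percentage: 1203/1440 × 100 ≈ 83.54%

0.8354 (83.54%)


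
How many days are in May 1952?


31 days

Month: May (month 5)
May has 31 days


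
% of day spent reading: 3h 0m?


12.5%

Time: 180 minutes
Day: 1440 minutes
Percentage = (180/1440) × 100 = 12.5%


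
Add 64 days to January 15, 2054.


March 20, 2054

Start: January 15, 2054
Add 64 days
January 15 → February 1: 31 - 15 + 1 = 17 days (64 - 17 = 47 left)
February 1 → March 1: 28 - 1 + 1 = 28 days (47 - 28 = 19 left)
March 1 + 19 = March 20, 2054


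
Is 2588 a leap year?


Yes

Rules: divisible by 4 AND (not by 100 OR by 400)
2588 ÷ 4 = 647 exactly → divisible by 4
2588 ÷ 100 = 25 remainder 88 → not divisible by 100
Divisible by 4 but not by 100 → leap year


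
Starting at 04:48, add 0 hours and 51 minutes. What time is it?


05:39

Start: 288 minutes from midnight
Add: 51 minutes
Total: 339 minutes
Hours: 339 ÷ 60 = 5 remainder 39


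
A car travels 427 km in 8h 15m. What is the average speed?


Distance: 427 km
Time: 8h 15m = 495 min = 495/60 = 33/4 hours
Speed = 427 ÷ (33/4) = 427 × 4 / 33 = 1708/33 ≈ 51.8 km/h

51.8 km/h


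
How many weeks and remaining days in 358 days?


51 weeks 1 days

Weeks: 358 ÷ 7 = 51 remainder 1


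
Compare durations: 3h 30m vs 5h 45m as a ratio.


14:23 (0.61)

Duration 1: 210 minutes
Duration 2: 345 minutes
Ratio = 210:345
GCD = 15
Simplified = 14:23
As a decimal: 14/23 ≈ 0.61


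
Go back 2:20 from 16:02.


13:42

Start: 962 minutes from midnight
Subtract: 140 minutes
Remaining: 962 - 140 = 822
Hours: 13, Minutes: 42


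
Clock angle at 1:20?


Hour hand = 1×30 + 20×0.5 = 40.0°
Minute hand = 20×6 = 120°
Difference = |40.0 - 120| = 80.0°

80.0°


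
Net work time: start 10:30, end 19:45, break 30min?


Total time = (19×60+45) - (10×60+30)
= 1185 - 630 = 555 min
Minus break: 555 - 30 = 525 min
= 8h 45m

8h 45m (525 minutes)


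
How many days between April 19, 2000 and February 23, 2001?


From April 19, 2000 to February 23, 2001
Rest of April 2000: 30 - 19 = 11
Full months: May 31, June 30, July 31, August 31, September 30, October 31, November 30, December 31, January 31
Days into February 2001: 23
Total = 11 + 31 + 30 + 31 + 31 + 30 + 31 + 30 + 31 + 31 + 23 = 310 days

310 days


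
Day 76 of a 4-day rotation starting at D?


Shifts: A, B, C, D
Start: D (index 3)
Day 76: (3 + 76 - 1) mod 4
= 78 mod 4
= 2
Index 2 → shift C

Shift C


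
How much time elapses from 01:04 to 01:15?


0h 11m

End time in minutes: 1×60 + 15 = 75
Start time in minutes: 1×60 + 4 = 64
Difference = 75 - 64 = 11 minutes
= 0 hours 11 minutes


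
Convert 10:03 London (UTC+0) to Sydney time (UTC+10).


Time difference = UTC+10 - UTC+0 = +10 hours
New hour = (10 + 10) mod 24
= 20 mod 24 = 20
Minutes unchanged → 20:03

20:03


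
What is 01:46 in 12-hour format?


Hour: 1
1 < 12 → AM

1:46 AM


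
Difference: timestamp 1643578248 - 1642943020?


Difference = 1643578248 - 1642943020 = 635228 seconds
In hours: 635228 / 3600 ≈ 176.5
In days: 635228 / 86400 ≈ 7.35

635228 seconds (176.5 hours / 7.35 days)


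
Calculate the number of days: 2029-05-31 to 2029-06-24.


24 days

From May 31, 2029 to June 24, 2029
Rest of May 2029: 31 - 31 = 0
Days into June 2029: 24
Total = 0 + 24 = 24 days


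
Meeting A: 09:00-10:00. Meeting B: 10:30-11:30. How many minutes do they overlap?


Meeting A: 540-600 (in minutes from midnight)
Meeting B: 630-690
Overlap start = max(540, 630) = 630
Overlap end = min(600, 690) = 600
Overlap = max(0, 600 - 630) = 0 min

0 minutes


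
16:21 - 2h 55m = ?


Start: 981 minutes from midnight
Subtract: 175 minutes
Remaining: 981 - 175 = 806
Hours: 13, Minutes: 26

13:26


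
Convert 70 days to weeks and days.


Weeks: 70 ÷ 7 = 10 remainder 0

10 weeks 0 days


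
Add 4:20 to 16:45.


21:05

Start: 1005 minutes from midnight
Add: 260 minutes
Total: 1265 minutes
Hours: 1265 ÷ 60 = 21 remainder 5


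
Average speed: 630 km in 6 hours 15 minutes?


Distance: 630 km
Time: 6h 15m = 375 min = 375/60 = 25/4 hours
Speed = 630 ÷ (25/4) = 630 × 4 / 25 = 2520/25 = 100.8 km/h

100.8 km/h


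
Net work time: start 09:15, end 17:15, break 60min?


7h 0m (420 minutes)

Total time = (17×60+15) - (9×60+15)
= 1035 - 555 = 480 min
Minus break: 480 - 60 = 420 min
= 7h 0m


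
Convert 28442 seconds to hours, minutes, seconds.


Hours: 28442 ÷ 3600 = 7 remainder 3242
Minutes: 3242 ÷ 60 = 54 remainder 2
Seconds: 2

7h 54m 2s


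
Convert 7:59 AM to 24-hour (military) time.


Input: 7:59 AM
AM hour stays: 7

07:59


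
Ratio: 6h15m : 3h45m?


5:3 (1.67)

Duration 1: 375 minutes
Duration 2: 225 minutes
Ratio = 375:225
GCD = 75
Simplified = 5:3
As a decimal: 5/3 ≈ 1.67


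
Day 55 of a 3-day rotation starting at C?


Shifts: A, B, C
Start: C (index 2)
Day 55: (2 + 55 - 1) mod 3
= 56 mod 3
= 2
Index 2 → shift C

Shift C


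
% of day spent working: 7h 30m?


Time: 450 minutes
Day: 1440 minutes
Percentage = (450/1440) × 100 ≈ 31.3%

31.3%


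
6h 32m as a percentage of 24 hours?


Total minutes: 6×60 + 32 = 392
Day = 24×60 = 1440 minutes
Fraction = 392/1440 ≈ 0.2722
As a percentage: 392/1440 × 100 ≈ 27.22%

0.2722 (27.22%)


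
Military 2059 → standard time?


8:59 PM

Hour: 20
20 - 12 = 8 → PM


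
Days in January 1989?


Month: January (month 1)
January has 31 days

31 days


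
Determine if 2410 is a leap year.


Rules: divisible by 4 AND (not by 100 OR by 400)
2410 ÷ 4 = 602 remainder 2 → not divisible by 4
Not divisible by 4 → not a leap year

No


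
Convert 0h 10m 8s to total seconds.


608 seconds

Hours: 0 × 3600 = 0
Minutes: 10 × 60 = 600
Seconds: 8
Total = 0 + 600 + 8 = 608


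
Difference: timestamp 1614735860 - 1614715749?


20111 seconds (5.6 hours / 0.23 days)

Difference = 1614735860 - 1614715749 = 20111 seconds
In hours: 20111 / 3600 ≈ 5.6
In days: 20111 / 86400 ≈ 0.23


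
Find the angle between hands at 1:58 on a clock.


Hour hand = 1×30 + 58×0.5 = 59.0°
Minute hand = 58×6 = 348°
Difference = |59.0 - 348| = 289.0°
Since > 180°: 360 - 289.0 = 71.0°

71.0°


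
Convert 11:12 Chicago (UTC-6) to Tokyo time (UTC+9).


02:12 (next day)

Time difference = UTC+9 - UTC-6 = +15 hours
New hour = (11 + 15) mod 24
= 26 mod 24 = 2
Minutes unchanged → 02:12; 26 ≥ 24 → next day


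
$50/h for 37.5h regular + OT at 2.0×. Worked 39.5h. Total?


Regular: 37.5h × $50 = $1875.00
Overtime: 39.5 - 37.5 = 2.0h
OT pay: 2.0h × $50 × 2.0 = $200.00
Total = $1875.00 + $200.00 = $2075.00

$2075.00


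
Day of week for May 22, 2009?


Zeller's congruence:
q=22, m=5, k=9, j=20
h = (22 + ⌊13×6/5⌋ + 9 + ⌊9/4⌋ + ⌊20/4⌋ - 2×20) mod 7
= (22 + 15 + 9 + 2 + 5 - 40) mod 7
= 13 mod 7 = 6
h=6 → Friday

Friday


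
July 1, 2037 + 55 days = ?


August 25, 2037

Start: July 1, 2037
Add 55 days
July 1 → August 1: 31 - 1 + 1 = 31 days (55 - 31 = 24 left)
August 1 + 24 = August 25, 2037


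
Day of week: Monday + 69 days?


Sunday

Start: Monday (index 0)
(0 + 69) mod 7
= 69 mod 7
= 6
Index 6 → Sunday


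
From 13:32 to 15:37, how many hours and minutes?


End time in minutes: 15×60 + 37 = 937
Start time in minutes: 13×60 + 32 = 812
Difference = 937 - 812 = 125 minutes
= 2 hours 5 minutes

2h 5m


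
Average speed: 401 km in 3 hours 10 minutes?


Distance: 401 km
Time: 3h 10m = 190 min = 190/60 = 19/6 hours
Speed = 401 ÷ (19/6) = 401 × 6 / 19 = 2406/19 ≈ 126.6 km/h

126.6 km/h


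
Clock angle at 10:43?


Hour hand = 10×30 + 43×0.5 = 321.5°
Minute hand = 43×6 = 258°
Difference = |321.5 - 258| = 63.5°

63.5°


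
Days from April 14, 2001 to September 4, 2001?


From April 14, 2001 to September 4, 2001
Rest of April 2001: 30 - 14 = 16
Full months: May 31, June 30, July 31, August 31
Days into September 2001: 4
Total = 16 + 31 + 30 + 31 + 31 + 4 = 143 days

143 days


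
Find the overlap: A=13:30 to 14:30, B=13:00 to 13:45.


15 minutes

Meeting A: 810-870 (in minutes from midnight)
Meeting B: 780-825
Overlap start = max(810, 780) = 810
Overlap end = min(870, 825) = 825
Overlap = max(0, 825 - 810) = 15 min


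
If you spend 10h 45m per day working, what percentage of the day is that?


Time: 645 minutes
Day: 1440 minutes
Percentage = (645/1440) × 100 ≈ 44.8%

44.8%


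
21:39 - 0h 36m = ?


21:03

Start: 1299 minutes from midnight
Subtract: 36 minutes
Remaining: 1299 - 36 = 1263
Hours: 21, Minutes: 3


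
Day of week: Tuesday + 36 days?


Wednesday

Start: Tuesday (index 1)
(1 + 36) mod 7
= 37 mod 7
= 2
Index 2 → Wednesday


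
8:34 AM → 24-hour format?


08:34

Input: 8:34 AM
AM hour stays: 8


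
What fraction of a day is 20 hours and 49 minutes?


Total minutes: 20×60 + 49 = 1249
Day = 24×60 = 1440 minutes
Fraction = 1249/1440 ≈ 0.8674
As a percentage: 1249/1440 × 100 ≈ 86.74%

0.8674 (86.74%)


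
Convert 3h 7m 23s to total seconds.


11243 seconds

Hours: 3 × 3600 = 10800
Minutes: 7 × 60 = 420
Seconds: 23
Total = 10800 + 420 + 23 = 11243


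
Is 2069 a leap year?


Rules: divisible by 4 AND (not by 100 OR by 400)
2069 ÷ 4 = 517 remainder 1 → not divisible by 4
Not divisible by 4 → not a leap year

No


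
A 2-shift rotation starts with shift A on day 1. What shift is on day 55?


Shifts: A, B
Start: A (index 0)
Day 55: (0 + 55 - 1) mod 2
= 54 mod 2
= 0
Index 0 → shift A

Shift A


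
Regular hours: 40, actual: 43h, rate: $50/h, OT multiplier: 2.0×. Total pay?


$2300.00

Regular: 40h × $50 = $2000.00
Overtime: 43 - 40 = 3h
OT pay: 3h × $50 × 2.0 = $300.00
Total = $2000.00 + $300.00 = $2300.00


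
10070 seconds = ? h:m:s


2h 47m 50s

Hours: 10070 ÷ 3600 = 2 remainder 2870
Minutes: 2870 ÷ 60 = 47 remainder 50
Seconds: 50


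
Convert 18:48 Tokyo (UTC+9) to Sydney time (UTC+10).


19:48

Time difference = UTC+10 - UTC+9 = +1 hours
New hour = (18 + 1) mod 24
= 19 mod 24 = 19
Minutes unchanged → 19:48


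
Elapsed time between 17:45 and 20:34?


2h 49m

End time in minutes: 20×60 + 34 = 1234
Start time in minutes: 17×60 + 45 = 1065
Difference = 1234 - 1065 = 169 minutes
= 2 hours 49 minutes


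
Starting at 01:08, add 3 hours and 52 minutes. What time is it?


Start: 68 minutes from midnight
Add: 232 minutes
Total: 300 minutes
Hours: 300 ÷ 60 = 5 remainder 0

05:00


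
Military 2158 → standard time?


Hour: 21
21 - 12 = 9 → PM

9:58 PM


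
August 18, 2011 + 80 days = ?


November 6, 2011

Start: August 18, 2011
Add 80 days
August 18 → September 1: 31 - 18 + 1 = 14 days (80 - 14 = 66 left)
September 1 → October 1: 30 - 1 + 1 = 30 days (66 - 30 = 36 left)
October 1 → November 1: 31 - 1 + 1 = 31 days (36 - 31 = 5 left)
November 1 + 5 = November 6, 2011


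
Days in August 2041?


31 days

Month: August (month 8)
August has 31 days


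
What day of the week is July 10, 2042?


Zeller's congruence:
q=10, m=7, k=42, j=20
h = (10 + ⌊13×8/5⌋ + 42 + ⌊42/4⌋ + ⌊20/4⌋ - 2×20) mod 7
= (10 + 20 + 42 + 10 + 5 - 40) mod 7
= 47 mod 7 = 5
h=5 → Thursday

Thursday


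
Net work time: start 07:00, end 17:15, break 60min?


9h 15m (555 minutes)

Total time = (17×60+15) - (7×60+0)
= 1035 - 420 = 615 min
Minus break: 615 - 60 = 555 min
= 9h 15m


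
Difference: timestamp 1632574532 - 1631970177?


604355 seconds (167.9 hours / 6.99 days)

Difference = 1632574532 - 1631970177 = 604355 seconds
In hours: 604355 / 3600 ≈ 167.9
In days: 604355 / 86400 ≈ 6.99


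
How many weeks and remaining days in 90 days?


12 weeks 6 days

Weeks: 90 ÷ 7 = 12 remainder 6


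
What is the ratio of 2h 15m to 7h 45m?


Duration 1: 135 minutes
Duration 2: 465 minutes
Ratio = 135:465
GCD = 15
Simplified = 9:31
As a decimal: 9/31 ≈ 0.29

9:31 (0.29)


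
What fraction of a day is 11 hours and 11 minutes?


Total minutes: 11×60 + 11 = 671
Day = 24×60 = 1440 minutes
Fraction = 671/1440 ≈ 0.4660
As a percentage: 671/1440 × 100 ≈ 46.60%

0.4660 (46.60%)


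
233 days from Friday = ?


Sunday

Start: Friday (index 4)
(4 + 233) mod 7
= 237 mod 7
= 6
Index 6 → Sunday


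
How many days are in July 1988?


Month: July (month 7)
July has 31 days

31 days


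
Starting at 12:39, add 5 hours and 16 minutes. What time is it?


17:55

Start: 759 minutes from midnight
Add: 316 minutes
Total: 1075 minutes
Hours: 1075 ÷ 60 = 17 remainder 55


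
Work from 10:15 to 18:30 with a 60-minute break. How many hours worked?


Total time = (18×60+30) - (10×60+15)
= 1110 - 615 = 495 min
Minus break: 495 - 60 = 435 min
= 7h 15m

7h 15m (435 minutes)


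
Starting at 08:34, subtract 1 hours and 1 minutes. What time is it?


Start: 514 minutes from midnight
Subtract: 61 minutes
Remaining: 514 - 61 = 453
Hours: 7, Minutes: 33

07:33


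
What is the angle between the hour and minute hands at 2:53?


128.5°

Hour hand = 2×30 + 53×0.5 = 86.5°
Minute hand = 53×6 = 318°
Difference = |86.5 - 318| = 231.5°
Since > 180°: 360 - 231.5 = 128.5°


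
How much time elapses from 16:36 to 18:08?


1h 32m

End time in minutes: 18×60 + 8 = 1088
Start time in minutes: 16×60 + 36 = 996
Difference = 1088 - 996 = 92 minutes
= 1 hours 32 minutes


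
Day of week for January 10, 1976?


Saturday

Zeller's congruence:
q=10, m=13, k=75, j=19
h = (10 + ⌊13×14/5⌋ + 75 + ⌊75/4⌋ + ⌊19/4⌋ - 2×19) mod 7
= (10 + 36 + 75 + 18 + 4 - 38) mod 7
= 105 mod 7 = 0
h=0 → Saturday


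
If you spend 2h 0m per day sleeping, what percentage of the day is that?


8.3%

Time: 120 minutes
Day: 1440 minutes
Percentage = (120/1440) × 100 ≈ 8.3%


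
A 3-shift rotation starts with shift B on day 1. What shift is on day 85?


Shift B

Shifts: A, B, C
Start: B (index 1)
Day 85: (1 + 85 - 1) mod 3
= 85 mod 3
= 1
Index 1 → shift B


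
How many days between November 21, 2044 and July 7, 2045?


228 days

From November 21, 2044 to July 7, 2045
Rest of November 2044: 30 - 21 = 9
Full months: December 31, January 31, February 2045 28, March 31, April 30, May 31, June 30
Days into July 2045: 7
Total = 9 + 31 + 31 + 28 + 31 + 30 + 31 + 30 + 7 = 228 days


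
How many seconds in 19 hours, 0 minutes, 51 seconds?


68451 seconds

Hours: 19 × 3600 = 68400
Minutes: 0 × 60 = 0
Seconds: 51
Total = 68400 + 0 + 51 = 68451


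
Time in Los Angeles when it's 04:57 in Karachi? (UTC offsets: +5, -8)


15:57 (previous day)

Time difference = UTC-8 - UTC+5 = -13 hours
New hour = (4 -13) mod 24
= -9 mod 24 = 15
Minutes unchanged → 15:57; -9 < 0 → previous day


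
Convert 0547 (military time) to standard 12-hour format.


5:47 AM

Hour: 5
5 < 12 → AM


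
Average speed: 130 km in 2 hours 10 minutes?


Distance: 130 km
Time: 2h 10m = 130 min = 130/60 = 13/6 hours
Speed = 130 ÷ (13/6) = 130 × 6 / 13 = 780/13 = 60.0 km/h

60.0 km/h


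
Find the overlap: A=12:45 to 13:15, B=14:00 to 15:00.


Meeting A: 765-795 (in minutes from midnight)
Meeting B: 840-900
Overlap start = max(765, 840) = 840
Overlap end = min(795, 900) = 795
Overlap = max(0, 795 - 840) = 0 min

0 minutes


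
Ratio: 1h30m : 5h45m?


6:23 (0.26)

Duration 1: 90 minutes
Duration 2: 345 minutes
Ratio = 90:345
GCD = 15
Simplified = 6:23
As a decimal: 6/23 ≈ 0.26


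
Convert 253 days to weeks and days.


36 weeks 1 days

Weeks: 253 ÷ 7 = 36 remainder 1


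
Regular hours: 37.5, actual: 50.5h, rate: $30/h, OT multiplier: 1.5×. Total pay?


$1710.00

Regular: 37.5h × $30 = $1125.00
Overtime: 50.5 - 37.5 = 13.0h
OT pay: 13.0h × $30 × 1.5 = $585.00
Total = $1125.00 + $585.00 = $1710.00


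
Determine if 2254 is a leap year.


Rules: divisible by 4 AND (not by 100 OR by 400)
2254 ÷ 4 = 563 remainder 2 → not divisible by 4
Not divisible by 4 → not a leap year

No


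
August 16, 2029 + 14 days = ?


August 30, 2029

Start: August 16, 2029
Add 14 days
August 16 + 14 = August 30, 2029


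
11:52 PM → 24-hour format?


23:52

Input: 11:52 PM
PM: 11 + 12 = 23


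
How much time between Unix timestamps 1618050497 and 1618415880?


Difference = 1618415880 - 1618050497 = 365383 seconds
In hours: 365383 / 3600 ≈ 101.5
In days: 365383 / 86400 ≈ 4.23

365383 seconds (101.5 hours / 4.23 days)


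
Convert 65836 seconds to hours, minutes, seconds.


18h 17m 16s

Hours: 65836 ÷ 3600 = 18 remainder 1036
Minutes: 1036 ÷ 60 = 17 remainder 16
Seconds: 16


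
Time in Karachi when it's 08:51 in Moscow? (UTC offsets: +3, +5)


10:51

Time difference = UTC+5 - UTC+3 = +2 hours
New hour = (8 + 2) mod 24
= 10 mod 24 = 10
Minutes unchanged → 10:51


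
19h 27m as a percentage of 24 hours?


Total minutes: 19×60 + 27 = 1167
Day = 24×60 = 1440 minutes
Fraction = 1167/1440 ≈ 0.8104
As a percentage: 1167/1440 × 100 ≈ 81.04%

0.8104 (81.04%)


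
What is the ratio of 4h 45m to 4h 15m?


Duration 1: 285 minutes
Duration 2: 255 minutes
Ratio = 285:255
GCD = 15
Simplified = 19:17
As a decimal: 19/17 ≈ 1.12

19:17 (1.12)


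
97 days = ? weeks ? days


Weeks: 97 ÷ 7 = 13 remainder 6

13 weeks 6 days


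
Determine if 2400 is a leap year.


Rules: divisible by 4 AND (not by 100 OR by 400)
2400 ÷ 4 = 600 exactly → divisible by 4
2400 ÷ 100 = 24 exactly → divisible by 100
2400 ÷ 400 = 6 exactly → divisible by 400
Divisible by 400 → leap year

Yes


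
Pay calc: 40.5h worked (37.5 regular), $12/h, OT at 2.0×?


Regular: 37.5h × $12 = $450.00
Overtime: 40.5 - 37.5 = 3.0h
OT pay: 3.0h × $12 × 2.0 = $72.00
Total = $450.00 + $72.00 = $522.00

$522.00


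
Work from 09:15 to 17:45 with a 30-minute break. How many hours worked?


Total time = (17×60+45) - (9×60+15)
= 1065 - 555 = 510 min
Minus break: 510 - 30 = 480 min
= 8h 0m

8h 0m (480 minutes)


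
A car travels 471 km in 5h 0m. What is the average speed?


Distance: 471 km
Time: 5 hours
Speed = 471 / 5 = 94.2 km/h

94.2 km/h


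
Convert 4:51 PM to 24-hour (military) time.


Input: 4:51 PM
PM: 4 + 12 = 16

16:51


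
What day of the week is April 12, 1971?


Zeller's congruence:
q=12, m=4, k=71, j=19
h = (12 + ⌊13×5/5⌋ + 71 + ⌊71/4⌋ + ⌊19/4⌋ - 2×19) mod 7
= (12 + 13 + 71 + 17 + 4 - 38) mod 7
= 79 mod 7 = 2
h=2 → Monday

Monday


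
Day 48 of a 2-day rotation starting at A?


Shift B

Shifts: A, B
Start: A (index 0)
Day 48: (0 + 48 - 1) mod 2
= 47 mod 2
= 1
Index 1 → shift B


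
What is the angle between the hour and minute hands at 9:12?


156.0°

Hour hand = 9×30 + 12×0.5 = 276.0°
Minute hand = 12×6 = 72°
Difference = |276.0 - 72| = 204.0°
Since > 180°: 360 - 204.0 = 156.0°


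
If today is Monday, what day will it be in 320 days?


Start: Monday (index 0)
(0 + 320) mod 7
= 320 mod 7
= 5
Index 5 → Saturday

Saturday


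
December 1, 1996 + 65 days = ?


February 4, 1997

Start: December 1, 1996
Add 65 days
December 1 → January 1: 31 - 1 + 1 = 31 days (65 - 31 = 34 left)
January 1 → February 1: 31 - 1 + 1 = 31 days (34 - 31 = 3 left)
February 1 + 3 = February 4, 1997


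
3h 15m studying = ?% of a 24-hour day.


Time: 195 minutes
Day: 1440 minutes
Percentage = (195/1440) × 100 ≈ 13.5%

13.5%


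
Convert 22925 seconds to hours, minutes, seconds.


Hours: 22925 ÷ 3600 = 6 remainder 1325
Minutes: 1325 ÷ 60 = 22 remainder 5
Seconds: 5

6h 22m 5s


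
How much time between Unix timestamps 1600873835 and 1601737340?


Difference = 1601737340 - 1600873835 = 863505 seconds
In hours: 863505 / 3600 ≈ 239.9
In days: 863505 / 86400 ≈ 9.99

863505 seconds (239.9 hours / 9.99 days)


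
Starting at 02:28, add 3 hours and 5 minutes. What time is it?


Start: 148 minutes from midnight
Add: 185 minutes
Total: 333 minutes
Hours: 333 ÷ 60 = 5 remainder 33

05:33


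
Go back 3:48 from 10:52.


Start: 652 minutes from midnight
Subtract: 228 minutes
Remaining: 652 - 228 = 424
Hours: 7, Minutes: 4

07:04


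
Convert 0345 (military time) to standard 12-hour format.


3:45 AM

Hour: 3
3 < 12 → AM


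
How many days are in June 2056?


30 days

Month: June (month 6)
June has 30 days


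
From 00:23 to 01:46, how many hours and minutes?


End time in minutes: 1×60 + 46 = 106
Start time in minutes: 0×60 + 23 = 23
Difference = 106 - 23 = 83 minutes
= 1 hours 23 minutes

1h 23m


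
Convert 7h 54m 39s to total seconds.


Hours: 7 × 3600 = 25200
Minutes: 54 × 60 = 3240
Seconds: 39
Total = 25200 + 3240 + 39 = 28479

28479 seconds


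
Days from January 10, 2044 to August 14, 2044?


217 days

From January 10, 2044 to August 14, 2044
Rest of January 2044: 31 - 10 = 21
Full months: February 2044 29, March 31, April 30, May 31, June 30, July 31
Days into August 2044: 14
Total = 21 + 29 + 31 + 30 + 31 + 30 + 31 + 14 = 217 days


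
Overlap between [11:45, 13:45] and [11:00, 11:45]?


0 minutes

Meeting A: 705-825 (in minutes from midnight)
Meeting B: 660-705
Overlap start = max(705, 660) = 705
Overlap end = min(825, 705) = 705
Overlap = max(0, 705 - 705) = 0 min


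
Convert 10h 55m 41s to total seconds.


Hours: 10 × 3600 = 36000
Minutes: 55 × 60 = 3300
Seconds: 41
Total = 36000 + 3300 + 41 = 39341

39341 seconds


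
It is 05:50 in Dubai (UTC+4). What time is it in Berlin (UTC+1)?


Time difference = UTC+1 - UTC+4 = -3 hours
New hour = (5 -3) mod 24
= 2 mod 24 = 2
Minutes unchanged → 02:50

02:50


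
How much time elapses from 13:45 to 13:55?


End time in minutes: 13×60 + 55 = 835
Start time in minutes: 13×60 + 45 = 825
Difference = 835 - 825 = 10 minutes
= 0 hours 10 minutes

0h 10m


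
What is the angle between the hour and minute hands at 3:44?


Hour hand = 3×30 + 44×0.5 = 112.0°
Minute hand = 44×6 = 264°
Difference = |112.0 - 264| = 152.0°

152.0°


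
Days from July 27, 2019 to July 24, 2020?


363 days

From July 27, 2019 to July 24, 2020
Rest of July 2019: 31 - 27 = 4
Full months: August 31, September 30, October 31, November 30, December 31, January 31, February 2020 29, March 31, April 30, May 31, June 30
Days into July 2020: 24
Total = 4 + 31 + 30 + 31 + 30 + 31 + 31 + 29 + 31 + 30 + 31 + 30 + 24 = 363 days


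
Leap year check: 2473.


Rules: divisible by 4 AND (not by 100 OR by 400)
2473 ÷ 4 = 618 remainder 1 → not divisible by 4
Not divisible by 4 → not a leap year

No


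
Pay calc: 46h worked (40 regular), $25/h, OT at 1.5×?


Regular: 40h × $25 = $1000.00
Overtime: 46 - 40 = 6h
OT pay: 6h × $25 × 1.5 = $225.00
Total = $1000.00 + $225.00 = $1225.00

$1225.00


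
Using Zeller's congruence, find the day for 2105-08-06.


Thursday

Zeller's congruence:
q=6, m=8, k=5, j=21
h = (6 + ⌊13×9/5⌋ + 5 + ⌊5/4⌋ + ⌊21/4⌋ - 2×21) mod 7
= (6 + 23 + 5 + 1 + 5 - 42) mod 7
= -2 mod 7 = 5
h=5 → Thursday


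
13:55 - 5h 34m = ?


Start: 835 minutes from midnight
Subtract: 334 minutes
Remaining: 835 - 334 = 501
Hours: 8, Minutes: 21

08:21


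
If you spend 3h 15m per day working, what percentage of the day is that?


13.5%

Time: 195 minutes
Day: 1440 minutes
Percentage = (195/1440) × 100 ≈ 13.5%


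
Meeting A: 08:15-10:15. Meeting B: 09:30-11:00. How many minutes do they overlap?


Meeting A: 495-615 (in minutes from midnight)
Meeting B: 570-660
Overlap start = max(495, 570) = 570
Overlap end = min(615, 660) = 615
Overlap = max(0, 615 - 570) = 45 min

45 minutes


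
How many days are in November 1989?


30 days

Month: November (month 11)
November has 30 days


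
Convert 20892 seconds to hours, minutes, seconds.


5h 48m 12s

Hours: 20892 ÷ 3600 = 5 remainder 2892
Minutes: 2892 ÷ 60 = 48 remainder 12
Seconds: 12


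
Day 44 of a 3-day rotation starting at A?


Shifts: A, B, C
Start: A (index 0)
Day 44: (0 + 44 - 1) mod 3
= 43 mod 3
= 1
Index 1 → shift B

Shift B


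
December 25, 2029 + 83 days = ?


Start: December 25, 2029
Add 83 days
December 25 → January 1: 31 - 25 + 1 = 7 days (83 - 7 = 76 left)
January 1 → February 1: 31 - 1 + 1 = 31 days (76 - 31 = 45 left)
February 1 → March 1: 28 - 1 + 1 = 28 days (45 - 28 = 17 left)
March 1 + 17 = March 18, 2030

March 18, 2030


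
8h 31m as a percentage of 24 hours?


0.3549 (35.49%)

Total minutes: 8×60 + 31 = 511
Day = 24×60 = 1440 minutes
Fraction = 511/1440 ≈ 0.3549
As a percentage: 511/1440 × 100 ≈ 35.49%


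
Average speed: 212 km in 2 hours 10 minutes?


Distance: 212 km
Time: 2h 10m = 130 min = 130/60 = 13/6 hours
Speed = 212 ÷ (13/6) = 212 × 6 / 13 = 1272/13 ≈ 97.8 km/h

97.8 km/h


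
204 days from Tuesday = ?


Start: Tuesday (index 1)
(1 + 204) mod 7
= 205 mod 7
= 2
Index 2 → Wednesday

Wednesday


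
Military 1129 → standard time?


11:29 AM

Hour: 11
11 < 12 → AM


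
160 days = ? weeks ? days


Weeks: 160 ÷ 7 = 22 remainder 6

22 weeks 6 days


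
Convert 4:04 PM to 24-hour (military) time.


Input: 4:04 PM
PM: 4 + 12 = 16

16:04


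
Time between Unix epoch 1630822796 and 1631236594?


413798 seconds (114.9 hours / 4.79 days)

Difference = 1631236594 - 1630822796 = 413798 seconds
In hours: 413798 / 3600 ≈ 114.9
In days: 413798 / 86400 ≈ 4.79


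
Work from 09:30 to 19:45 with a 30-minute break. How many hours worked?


9h 45m (585 minutes)

Total time = (19×60+45) - (9×60+30)
= 1185 - 570 = 615 min
Minus break: 615 - 30 = 585 min
= 9h 45m


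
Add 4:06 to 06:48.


10:54

Start: 408 minutes from midnight
Add: 246 minutes
Total: 654 minutes
Hours: 654 ÷ 60 = 10 remainder 54


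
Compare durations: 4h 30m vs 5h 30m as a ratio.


9:11 (0.82)

Duration 1: 270 minutes
Duration 2: 330 minutes
Ratio = 270:330
GCD = 30
Simplified = 9:11
As a decimal: 9/11 ≈ 0.82


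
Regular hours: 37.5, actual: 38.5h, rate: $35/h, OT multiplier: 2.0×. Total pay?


Regular: 37.5h × $35 = $1312.50
Overtime: 38.5 - 37.5 = 1.0h
OT pay: 1.0h × $35 × 2.0 = $70.00
Total = $1312.50 + $70.00 = $1382.50

$1382.50


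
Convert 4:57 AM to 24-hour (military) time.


04:57

Input: 4:57 AM
AM hour stays: 4


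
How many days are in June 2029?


30 days

Month: June (month 6)
June has 30 days


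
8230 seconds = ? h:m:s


2h 17m 10s

Hours: 8230 ÷ 3600 = 2 remainder 1030
Minutes: 1030 ÷ 60 = 17 remainder 10
Seconds: 10


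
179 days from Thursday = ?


Monday

Start: Thursday (index 3)
(3 + 179) mod 7
= 182 mod 7
= 0
Index 0 → Monday


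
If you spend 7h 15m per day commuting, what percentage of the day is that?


30.2%

Time: 435 minutes
Day: 1440 minutes
Percentage = (435/1440) × 100 ≈ 30.2%


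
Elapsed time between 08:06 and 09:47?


End time in minutes: 9×60 + 47 = 587
Start time in minutes: 8×60 + 6 = 486
Difference = 587 - 486 = 101 minutes
= 1 hours 41 minutes

1h 41m


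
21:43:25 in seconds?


78205 seconds

Hours: 21 × 3600 = 75600
Minutes: 43 × 60 = 2580
Seconds: 25
Total = 75600 + 2580 + 25 = 78205


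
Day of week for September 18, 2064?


Thursday

Zeller's congruence:
q=18, m=9, k=64, j=20
h = (18 + ⌊13×10/5⌋ + 64 + ⌊64/4⌋ + ⌊20/4⌋ - 2×20) mod 7
= (18 + 26 + 64 + 16 + 5 - 40) mod 7
= 89 mod 7 = 5
h=5 → Thursday


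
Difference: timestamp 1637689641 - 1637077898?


Difference = 1637689641 - 1637077898 = 611743 seconds
In hours: 611743 / 3600 ≈ 169.9
In days: 611743 / 86400 ≈ 7.08

611743 seconds (169.9 hours / 7.08 days)


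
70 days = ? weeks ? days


Weeks: 70 ÷ 7 = 10 remainder 0

10 weeks 0 days


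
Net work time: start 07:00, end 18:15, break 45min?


Total time = (18×60+15) - (7×60+0)
= 1095 - 420 = 675 min
Minus break: 675 - 45 = 630 min
= 10h 30m

10h 30m (630 minutes)


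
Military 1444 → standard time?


Hour: 14
14 - 12 = 2 → PM

2:44 PM


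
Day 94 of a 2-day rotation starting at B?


Shifts: A, B
Start: B (index 1)
Day 94: (1 + 94 - 1) mod 2
= 94 mod 2
= 0
Index 0 → shift A

Shift A


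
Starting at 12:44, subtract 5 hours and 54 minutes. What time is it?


Start: 764 minutes from midnight
Subtract: 354 minutes
Remaining: 764 - 354 = 410
Hours: 6, Minutes: 50

06:50


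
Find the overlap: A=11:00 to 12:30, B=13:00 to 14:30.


0 minutes

Meeting A: 660-750 (in minutes from midnight)
Meeting B: 780-870
Overlap start = max(660, 780) = 780
Overlap end = min(750, 870) = 750
Overlap = max(0, 750 - 780) = 0 min


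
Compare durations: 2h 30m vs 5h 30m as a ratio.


Duration 1: 150 minutes
Duration 2: 330 minutes
Ratio = 150:330
GCD = 30
Simplified = 5:11
As a decimal: 5/11 ≈ 0.45

5:11 (0.45)


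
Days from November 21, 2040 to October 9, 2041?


322 days

From November 21, 2040 to October 9, 2041
Rest of November 2040: 30 - 21 = 9
Full months: December 31, January 31, February 2041 28, March 31, April 30, May 31, June 30, July 31, August 31, September 30
Days into October 2041: 9
Total = 9 + 31 + 31 + 28 + 31 + 30 + 31 + 30 + 31 + 31 + 30 + 9 = 322 days


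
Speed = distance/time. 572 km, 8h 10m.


70.0 km/h

Distance: 572 km
Time: 8h 10m = 490 min = 490/60 = 49/6 hours
Speed = 572 ÷ (49/6) = 572 × 6 / 49 = 3432/49 ≈ 70.0 km/h


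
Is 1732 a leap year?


Yes

Rules: divisible by 4 AND (not by 100 OR by 400)
1732 ÷ 4 = 433 exactly → divisible by 4
1732 ÷ 100 = 17 remainder 32 → not divisible by 100
Divisible by 4 but not by 100 → leap year


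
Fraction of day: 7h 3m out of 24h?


0.2938 (29.38%)

Total minutes: 7×60 + 3 = 423
Day = 24×60 = 1440 minutes
Fraction = 423/1440 ≈ 0.2938
As a percentage: 423/1440 × 100 ≈ 29.38%


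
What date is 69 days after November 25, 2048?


Start: November 25, 2048
Add 69 days
November 25 → December 1: 30 - 25 + 1 = 6 days (69 - 6 = 63 left)
December 1 → January 1: 31 - 1 + 1 = 31 days (63 - 31 = 32 left)
January 1 → February 1: 31 - 1 + 1 = 31 days (32 - 31 = 1 left)
February 1 + 1 = February 2, 2049

February 2, 2049


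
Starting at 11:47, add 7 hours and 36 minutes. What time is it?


19:23

Start: 707 minutes from midnight
Add: 456 minutes
Total: 1163 minutes
Hours: 1163 ÷ 60 = 19 remainder 23


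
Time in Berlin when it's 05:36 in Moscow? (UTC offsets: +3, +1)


Time difference = UTC+1 - UTC+3 = -2 hours
New hour = (5 -2) mod 24
= 3 mod 24 = 3
Minutes unchanged → 03:36

03:36


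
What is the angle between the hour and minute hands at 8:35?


47.5°

Hour hand = 8×30 + 35×0.5 = 257.5°
Minute hand = 35×6 = 210°
Difference = |257.5 - 210| = 47.5°


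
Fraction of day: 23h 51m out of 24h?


0.9938 (99.38%)

Total minutes: 23×60 + 51 = 1431
Day = 24×60 = 1440 minutes
Fraction = 1431/1440 ≈ 0.9938
As a percentage: 1431/1440 × 100 ≈ 99.38%


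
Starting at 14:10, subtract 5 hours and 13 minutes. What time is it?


Start: 850 minutes from midnight
Subtract: 313 minutes
Remaining: 850 - 313 = 537
Hours: 8, Minutes: 57

08:57


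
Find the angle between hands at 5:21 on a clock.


Hour hand = 5×30 + 21×0.5 = 160.5°
Minute hand = 21×6 = 126°
Difference = |160.5 - 126| = 34.5°

34.5°


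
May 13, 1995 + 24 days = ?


June 6, 1995

Start: May 13, 1995
Add 24 days
May 13 → June 1: 31 - 13 + 1 = 19 days (24 - 19 = 5 left)
June 1 + 5 = June 6, 1995


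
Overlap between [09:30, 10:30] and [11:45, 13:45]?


0 minutes

Meeting A: 570-630 (in minutes from midnight)
Meeting B: 705-825
Overlap start = max(570, 705) = 705
Overlap end = min(630, 825) = 630
Overlap = max(0, 630 - 705) = 0 min


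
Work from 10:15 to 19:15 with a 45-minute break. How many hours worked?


8h 15m (495 minutes)

Total time = (19×60+15) - (10×60+15)
= 1155 - 615 = 540 min
Minus break: 540 - 45 = 495 min
= 8h 15m


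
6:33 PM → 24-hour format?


18:33

Input: 6:33 PM
PM: 6 + 12 = 18


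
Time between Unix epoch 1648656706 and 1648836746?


Difference = 1648836746 - 1648656706 = 180040 seconds
In hours: 180040 / 3600 ≈ 50.0
In days: 180040 / 86400 ≈ 2.08

180040 seconds (50.0 hours / 2.08 days)


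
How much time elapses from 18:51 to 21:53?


3h 2m

End time in minutes: 21×60 + 53 = 1313
Start time in minutes: 18×60 + 51 = 1131
Difference = 1313 - 1131 = 182 minutes
= 3 hours 2 minutes


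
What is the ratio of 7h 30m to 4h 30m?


5:3 (1.67)

Duration 1: 450 minutes
Duration 2: 270 minutes
Ratio = 450:270
GCD = 90
Simplified = 5:3
As a decimal: 5/3 ≈ 1.67


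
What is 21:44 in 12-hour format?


Hour: 21
21 - 12 = 9 → PM

9:44 PM


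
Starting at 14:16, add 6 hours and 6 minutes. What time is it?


20:22

Start: 856 minutes from midnight
Add: 366 minutes
Total: 1222 minutes
Hours: 1222 ÷ 60 = 20 remainder 22


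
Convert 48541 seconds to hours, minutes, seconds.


Hours: 48541 ÷ 3600 = 13 remainder 1741
Minutes: 1741 ÷ 60 = 29 remainder 1
Seconds: 1

13h 29m 1s


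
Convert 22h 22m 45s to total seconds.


Hours: 22 × 3600 = 79200
Minutes: 22 × 60 = 1320
Seconds: 45
Total = 79200 + 1320 + 45 = 80565

80565 seconds


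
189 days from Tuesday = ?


Start: Tuesday (index 1)
(1 + 189) mod 7
= 190 mod 7
= 1
Index 1 → Tuesday

Tuesday


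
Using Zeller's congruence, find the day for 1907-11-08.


Friday

Zeller's congruence:
q=8, m=11, k=7, j=19
h = (8 + ⌊13×12/5⌋ + 7 + ⌊7/4⌋ + ⌊19/4⌋ - 2×19) mod 7
= (8 + 31 + 7 + 1 + 4 - 38) mod 7
= 13 mod 7 = 6
h=6 → Friday
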